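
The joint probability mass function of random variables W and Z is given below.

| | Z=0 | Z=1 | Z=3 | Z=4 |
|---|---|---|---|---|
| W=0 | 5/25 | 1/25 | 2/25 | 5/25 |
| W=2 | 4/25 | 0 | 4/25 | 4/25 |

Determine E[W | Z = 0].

8/9

P(Z = 0) = 9/25.
Σ W·P over the event = 0·(5/25) + 2·(4/25) = 8/25.
E[W | Z = 0] = (8/25) / (9/25) = 8/9.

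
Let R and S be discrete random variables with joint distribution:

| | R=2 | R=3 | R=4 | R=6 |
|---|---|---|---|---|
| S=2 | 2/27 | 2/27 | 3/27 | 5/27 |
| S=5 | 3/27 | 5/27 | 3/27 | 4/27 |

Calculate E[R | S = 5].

19/5

P(S = 5) = 5/9.
Σ R·P over the event = 2·(3/27) + 3·(5/27) + 4·(3/27) + 6·(4/27) = 19/9.
E[R | S = 5] = (19/9) / (5/9) = 19/5.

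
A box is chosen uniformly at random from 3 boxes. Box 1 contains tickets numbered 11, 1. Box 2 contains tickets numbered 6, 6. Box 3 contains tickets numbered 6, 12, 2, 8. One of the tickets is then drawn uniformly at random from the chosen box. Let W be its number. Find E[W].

E[W | box 1] = (11+1)/2 = 6.
E[W | box 2] = (6+6)/2 = 6.
E[W | box 3] = (6+12+2+8)/4 = 7.
E[W] = (1/3)·(6) + (1/3)·(6) + (1/3)·(7) = 19/3.

19/3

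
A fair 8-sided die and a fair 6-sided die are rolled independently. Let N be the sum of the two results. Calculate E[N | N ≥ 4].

P(N ≥ 4) = 15/16.
E[N | N ≥ 4] = (47/6) / (15/16) = 376/45.

376/45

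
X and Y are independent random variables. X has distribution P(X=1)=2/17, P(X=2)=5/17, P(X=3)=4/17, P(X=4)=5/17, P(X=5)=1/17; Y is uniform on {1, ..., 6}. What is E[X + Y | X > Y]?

171/32

P(X > Y) = 16/51.
Summing (X+Y)·P(x,y) over outcomes with X > Y gives 57/34.
E[X + Y | X > Y] = (57/34) / (16/51) = 171/32.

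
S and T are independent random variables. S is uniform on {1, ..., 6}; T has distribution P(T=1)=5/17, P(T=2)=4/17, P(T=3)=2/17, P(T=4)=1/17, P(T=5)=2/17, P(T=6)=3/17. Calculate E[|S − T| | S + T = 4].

P(S + T = 4) = 11/102.
Summing |S−T|·P(x,y) over outcomes with S + T = 4 gives 7/51.
E[|S − T| | S + T = 4] = (7/51) / (11/102) = 14/11.

14/11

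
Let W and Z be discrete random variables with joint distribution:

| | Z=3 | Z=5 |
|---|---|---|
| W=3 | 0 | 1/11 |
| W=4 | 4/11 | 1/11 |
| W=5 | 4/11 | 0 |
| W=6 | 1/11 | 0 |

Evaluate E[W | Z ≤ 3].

14/3

P(Z ≤ 3) = 9/11.
Summing W·P(W=x,Z=y) over the conditioning event gives 42/11.
E[W | Z ≤ 3] = (42/11) / (9/11) = 14/3.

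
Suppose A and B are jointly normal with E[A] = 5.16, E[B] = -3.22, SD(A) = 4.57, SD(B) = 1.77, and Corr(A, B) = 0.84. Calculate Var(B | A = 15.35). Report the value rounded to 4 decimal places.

0.9223

The conditional variance in a bivariate normal is σ_B²(1 − ρ²), independent of x.
Var(B | A=15.35) = (1.77)²·(1 − (0.84)²) = 3.1329·0.2944 = 0.9223.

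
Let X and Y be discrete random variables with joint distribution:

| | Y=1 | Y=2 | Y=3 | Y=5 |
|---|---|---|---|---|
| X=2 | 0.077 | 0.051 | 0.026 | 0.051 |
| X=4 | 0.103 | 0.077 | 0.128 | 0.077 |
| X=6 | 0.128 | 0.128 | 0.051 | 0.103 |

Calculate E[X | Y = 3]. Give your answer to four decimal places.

P(Y = 3) = 0.205.
Σ X·P over the event = 2·(0.026) + 4·(0.128) + 6·(0.051) = 0.870.
E[X | Y = 3] = (0.870) / (0.205) = 4.2439.

4.2439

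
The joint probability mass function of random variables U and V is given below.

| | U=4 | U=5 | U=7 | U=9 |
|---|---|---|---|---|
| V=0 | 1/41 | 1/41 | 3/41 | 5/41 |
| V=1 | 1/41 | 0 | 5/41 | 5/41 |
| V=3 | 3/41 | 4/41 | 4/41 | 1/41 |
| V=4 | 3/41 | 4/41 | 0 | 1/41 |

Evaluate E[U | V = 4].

41/8

P(V = 4) = 8/41.
Σ U·P over the event = 4·(3/41) + 5·(4/41) + 9·(1/41) = 1.
E[U | V = 4] = (1) / (8/41) = 41/8.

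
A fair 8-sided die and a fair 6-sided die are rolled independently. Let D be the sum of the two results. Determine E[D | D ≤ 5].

4

P(D ≤ 5) = 5/24.
Σ over the event: 2·1/48 + 3·1/24 + 4·1/16 + 5·1/12 = 5/6.
E[D | D ≤ 5] = (5/6) / (5/24) = 4.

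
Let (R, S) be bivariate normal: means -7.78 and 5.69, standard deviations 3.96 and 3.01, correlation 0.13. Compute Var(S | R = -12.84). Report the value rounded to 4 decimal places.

8.9070

For a bivariate normal, Var(S | R=x) = σ_S²(1 − ρ²).
Var(S | R=-12.84) = (3.01)²·(1 − (0.13)²) = 9.0601·0.9831 = 8.9070.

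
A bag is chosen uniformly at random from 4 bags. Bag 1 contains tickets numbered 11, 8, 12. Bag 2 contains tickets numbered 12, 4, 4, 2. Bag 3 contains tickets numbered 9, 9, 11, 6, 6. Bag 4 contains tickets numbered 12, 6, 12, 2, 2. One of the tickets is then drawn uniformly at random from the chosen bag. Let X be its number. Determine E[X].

185/24

E[X | bag 1] = (11+8+12)/3 = 31/3.
E[X | bag 2] = (12+4+4+2)/4 = 11/2.
E[X | bag 3] = (9+9+11+6+6)/5 = 41/5.
E[X | bag 4] = (12+6+12+2+2)/5 = 34/5.
E[X] = (1/4)·(31/3) + (1/4)·(11/2) + (1/4)·(41/5) + (1/4)·(34/5) = 185/24.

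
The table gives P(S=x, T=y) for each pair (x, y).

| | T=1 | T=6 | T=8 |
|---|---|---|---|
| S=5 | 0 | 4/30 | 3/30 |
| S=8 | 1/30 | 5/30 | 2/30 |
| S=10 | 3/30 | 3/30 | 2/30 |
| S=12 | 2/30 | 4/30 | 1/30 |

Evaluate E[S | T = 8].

63/8

P(T = 8) = 4/15.
Σ S·P over the event = 5·(3/30) + 8·(2/30) + 10·(2/30) + 12·(1/30) = 21/10.
E[S | T = 8] = (21/10) / (4/15) = 63/8.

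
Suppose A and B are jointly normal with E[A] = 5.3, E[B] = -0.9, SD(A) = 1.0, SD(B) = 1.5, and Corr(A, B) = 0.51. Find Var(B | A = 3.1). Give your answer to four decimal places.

The conditional variance in a bivariate normal is σ_B²(1 − ρ²), independent of x.
Var(B | A=3.1) = (1.5)²·(1 − (0.51)²) = 2.25·0.7399 = 1.6648.

1.6648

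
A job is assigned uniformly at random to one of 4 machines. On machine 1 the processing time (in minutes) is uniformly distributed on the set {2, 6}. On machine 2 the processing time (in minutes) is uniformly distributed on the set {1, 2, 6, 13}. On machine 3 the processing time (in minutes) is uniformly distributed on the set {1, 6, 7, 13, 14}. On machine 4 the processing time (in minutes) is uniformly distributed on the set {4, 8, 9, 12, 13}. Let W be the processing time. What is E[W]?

E[W | machine 1] = (2+6)/2 = 4.
E[W | machine 2] = (1+2+6+13)/4 = 11/2.
E[W | machine 3] = (1+6+7+13+14)/5 = 41/5.
E[W | machine 4] = (4+8+9+12+13)/5 = 46/5.
By the law of total expectation,
E[W] = (1/4)·(4) + (1/4)·(11/2) + (1/4)·(41/5) + (1/4)·(46/5) = 269/40.

269/40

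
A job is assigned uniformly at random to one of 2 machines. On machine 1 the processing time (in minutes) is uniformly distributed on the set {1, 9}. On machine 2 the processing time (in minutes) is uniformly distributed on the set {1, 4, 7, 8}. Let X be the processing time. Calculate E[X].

5

E[X | machine 1] = (1+9)/2 = 5.
E[X | machine 2] = (1+4+7+8)/4 = 5.
By the law of total expectation,
E[X] = (1/2)·(5) + (1/2)·(5) = 5.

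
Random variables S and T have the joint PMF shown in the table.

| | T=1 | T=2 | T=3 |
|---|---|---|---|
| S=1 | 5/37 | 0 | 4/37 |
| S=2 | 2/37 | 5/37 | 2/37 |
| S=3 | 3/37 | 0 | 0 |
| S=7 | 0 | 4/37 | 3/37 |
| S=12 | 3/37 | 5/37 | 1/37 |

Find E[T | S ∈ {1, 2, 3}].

P(S ∈ {1, 2, 3}) = 21/37.
Σ T·P over the event = 1·(5/37) + 3·(4/37) + 1·(2/37) + 2·(5/37) + 3·(2/37) + 1·(3/37) = 38/37.
E[T | S ∈ {1, 2, 3}] = (38/37) / (21/37) = 38/21.

38/21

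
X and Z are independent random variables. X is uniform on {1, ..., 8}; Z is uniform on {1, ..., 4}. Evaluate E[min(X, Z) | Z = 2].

Outcomes with Z = 2: (1,2), (2,2), (3,2), (4,2), (5,2), (6,2), (7,2), (8,2), each with probability 1/32.
E[min(X, Z) | Z = 2] = (1 + 2 + 2 + 2 + 2 + 2 + 2 + 2) / 8 = 15/8.

15/8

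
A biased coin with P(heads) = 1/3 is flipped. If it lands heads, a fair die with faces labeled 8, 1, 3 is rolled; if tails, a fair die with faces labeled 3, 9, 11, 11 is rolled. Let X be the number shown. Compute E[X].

7

E[X | heads] = (8+1+3)/3 = 4.
E[X | tails] = (3+9+11+11)/4 = 17/2.
By the law of total expectation,
E[X] = (1/3)·(4) + (2/3)·(17/2) = 7.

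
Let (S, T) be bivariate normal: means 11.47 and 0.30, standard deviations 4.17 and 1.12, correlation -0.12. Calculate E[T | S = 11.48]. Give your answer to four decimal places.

0.2997

The regression of T on S has slope ρ·σ_T/σ_S and passes through (μ_S, μ_T).
E[T | S=11.48] = 0.30 + (-0.12)·(1.12/4.17)·(11.48 − (11.47)) = 0.30 + (-0.03223)·(0.01) = 0.2997.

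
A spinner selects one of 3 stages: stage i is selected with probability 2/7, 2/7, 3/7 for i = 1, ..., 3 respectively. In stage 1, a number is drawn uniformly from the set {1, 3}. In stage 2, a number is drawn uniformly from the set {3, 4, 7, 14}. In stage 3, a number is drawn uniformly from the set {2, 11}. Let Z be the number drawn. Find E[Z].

E[Z | stage 1] = (1+3)/2 = 2.
E[Z | stage 2] = (3+4+7+14)/4 = 7.
E[Z | stage 3] = (2+11)/2 = 13/2.
By the law of total expectation,
E[Z] = (2/7)·(2) + (2/7)·(7) + (3/7)·(13/2) = 75/14.

75/14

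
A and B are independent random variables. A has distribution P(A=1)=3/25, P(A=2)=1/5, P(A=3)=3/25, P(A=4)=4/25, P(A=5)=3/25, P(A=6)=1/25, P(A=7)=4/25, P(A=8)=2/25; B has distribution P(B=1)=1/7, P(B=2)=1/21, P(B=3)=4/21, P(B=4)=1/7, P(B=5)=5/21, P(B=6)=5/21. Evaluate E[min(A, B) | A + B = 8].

P(A + B = 8) = 11/75.
Summing min(A,B)·P(x,y) over outcomes with A + B = 8 gives 193/525.
E[min(A, B) | A + B = 8] = (193/525) / (11/75) = 193/77.

193/77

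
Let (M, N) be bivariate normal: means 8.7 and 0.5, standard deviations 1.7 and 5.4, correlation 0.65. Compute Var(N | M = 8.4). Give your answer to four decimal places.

For a bivariate normal, Var(N | M=x) = σ_N²(1 − ρ²).
Var(N | M=8.4) = (5.4)²·(1 − (0.65)²) = 29.16·0.5775 = 16.8399.

16.8399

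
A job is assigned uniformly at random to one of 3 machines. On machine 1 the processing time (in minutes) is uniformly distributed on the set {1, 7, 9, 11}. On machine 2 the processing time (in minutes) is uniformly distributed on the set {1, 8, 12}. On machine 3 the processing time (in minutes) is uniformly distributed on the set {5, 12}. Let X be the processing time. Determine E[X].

15/2

E[X | machine 1] = (1+7+9+11)/4 = 7.
E[X | machine 2] = (1+8+12)/3 = 7.
E[X | machine 3] = (5+12)/2 = 17/2.
By the law of total expectation,
E[X] = (1/3)·(7) + (1/3)·(7) + (1/3)·(17/2) = 15/2.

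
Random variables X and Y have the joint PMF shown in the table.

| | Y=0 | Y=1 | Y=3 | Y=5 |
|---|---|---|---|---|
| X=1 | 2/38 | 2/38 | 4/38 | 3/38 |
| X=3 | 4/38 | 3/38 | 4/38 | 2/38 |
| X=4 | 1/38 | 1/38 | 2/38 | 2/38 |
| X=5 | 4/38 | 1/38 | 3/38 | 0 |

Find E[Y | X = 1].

P(X = 1) = 11/38.
Σ Y·P over the event = 0·(2/38) + 1·(2/38) + 3·(4/38) + 5·(3/38) = 29/38.
E[Y | X = 1] = (29/38) / (11/38) = 29/11.

29/11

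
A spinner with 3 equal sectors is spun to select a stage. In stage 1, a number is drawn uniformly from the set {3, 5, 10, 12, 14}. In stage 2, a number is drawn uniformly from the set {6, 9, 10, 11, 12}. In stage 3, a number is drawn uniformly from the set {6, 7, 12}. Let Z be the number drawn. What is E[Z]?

E[Z | stage 1] = (3+5+10+12+14)/5 = 44/5.
E[Z | stage 2] = (6+9+10+11+12)/5 = 48/5.
E[Z | stage 3] = (6+7+12)/3 = 25/3.
By the law of total expectation,
E[Z] = (1/3)·(44/5) + (1/3)·(48/5) + (1/3)·(25/3) = 401/45.

401/45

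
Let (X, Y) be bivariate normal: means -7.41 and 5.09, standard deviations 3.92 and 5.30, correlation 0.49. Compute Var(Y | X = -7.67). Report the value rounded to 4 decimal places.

For a bivariate normal, Var(Y | X=x) = σ_Y²(1 − ρ²).
Var(Y | X=-7.67) = (5.30)²·(1 − (0.49)²) = 28.09·0.7599 = 21.3456.

21.3456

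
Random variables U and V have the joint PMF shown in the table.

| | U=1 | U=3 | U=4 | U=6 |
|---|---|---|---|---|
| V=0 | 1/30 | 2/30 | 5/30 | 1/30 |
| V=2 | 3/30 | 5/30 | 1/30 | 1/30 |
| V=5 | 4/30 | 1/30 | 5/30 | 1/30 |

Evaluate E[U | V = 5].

P(V = 5) = 11/30.
Summing U·P(U=x,V=y) over the conditioning event gives 11/10.
E[U | V = 5] = (11/10) / (11/30) = 3.

3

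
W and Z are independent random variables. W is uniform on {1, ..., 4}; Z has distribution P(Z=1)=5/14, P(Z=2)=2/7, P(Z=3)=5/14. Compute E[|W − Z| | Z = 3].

P(Z = 3) = 5/14.
Summing |W−Z|·P(x,y) over outcomes with Z = 3 gives 5/14.
E[|W − Z| | Z = 3] = (5/14) / (5/14) = 1.

1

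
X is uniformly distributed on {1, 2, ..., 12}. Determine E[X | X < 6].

3

Given X < 6, X is equally likely to be any of {1, 2, 3, 4, 5}.
E[X | X < 6] = (1 + 2 + 3 + 4 + 5) / 5 = 3.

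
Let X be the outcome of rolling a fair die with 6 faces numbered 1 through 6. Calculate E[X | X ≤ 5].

3

Given X ≤ 5, X is equally likely to be any of {1, 2, 3, 4, 5}.
E[X | X ≤ 5] = (1 + 2 + 3 + 4 + 5) / 5 = 3.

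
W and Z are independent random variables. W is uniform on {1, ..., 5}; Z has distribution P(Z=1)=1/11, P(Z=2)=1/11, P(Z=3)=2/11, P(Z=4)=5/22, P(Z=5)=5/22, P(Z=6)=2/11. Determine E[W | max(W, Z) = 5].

70/19

P(max(W, Z) = 5) = 19/55.
Summing W·P(x,y) over outcomes with max(W, Z) = 5 gives 14/11.
E[W | max(W, Z) = 5] = (14/11) / (19/55) = 70/19.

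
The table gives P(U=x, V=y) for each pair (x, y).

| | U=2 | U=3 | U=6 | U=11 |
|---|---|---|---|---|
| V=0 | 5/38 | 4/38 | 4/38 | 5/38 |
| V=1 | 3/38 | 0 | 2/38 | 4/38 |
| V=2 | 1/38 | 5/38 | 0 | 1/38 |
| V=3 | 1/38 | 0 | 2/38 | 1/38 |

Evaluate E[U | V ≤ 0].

101/18

P(V ≤ 0) = 9/19.
Σ U·P over the event = 2·(5/38) + 3·(4/38) + 6·(4/38) + 11·(5/38) = 101/38.
E[U | V ≤ 0] = (101/38) / (9/19) = 101/18.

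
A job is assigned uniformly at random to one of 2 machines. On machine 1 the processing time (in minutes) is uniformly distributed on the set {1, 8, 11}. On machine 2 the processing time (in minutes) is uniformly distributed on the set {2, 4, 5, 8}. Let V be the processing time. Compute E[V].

137/24

E[V | machine 1] = (1+8+11)/3 = 20/3.
E[V | machine 2] = (2+4+5+8)/4 = 19/4.
By the law of total expectation,
E[V] = (1/2)·(20/3) + (1/2)·(19/4) = 137/24.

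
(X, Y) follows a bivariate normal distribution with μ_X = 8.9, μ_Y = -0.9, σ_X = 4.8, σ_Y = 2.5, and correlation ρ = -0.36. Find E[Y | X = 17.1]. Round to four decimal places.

-2.4375

For a bivariate normal, E[Y | X=x] = μ_Y + ρ·(σ_Y/σ_X)·(x − μ_X).
E[Y | X=17.1] = -0.9 + (-0.36)·(2.5/4.8)·(17.1 − (8.9)) = -0.9 + (-0.1875)·(8.2) = -2.4375.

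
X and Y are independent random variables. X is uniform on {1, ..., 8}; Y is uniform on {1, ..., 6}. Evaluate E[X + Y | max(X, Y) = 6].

102/11

P(max(X, Y) = 6) = 11/48.
Summing (X+Y)·P(x,y) over outcomes with max(X, Y) = 6 gives 17/8.
E[X + Y | max(X, Y) = 6] = (17/8) / (11/48) = 102/11.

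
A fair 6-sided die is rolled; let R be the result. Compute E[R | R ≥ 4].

Given R ≥ 4, R is equally likely to be any of {4, 5, 6}.
E[R | R ≥ 4] = (4 + 5 + 6) / 3 = 5.

5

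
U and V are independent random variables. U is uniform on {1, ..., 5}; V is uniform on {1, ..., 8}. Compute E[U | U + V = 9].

3

Outcomes with U + V = 9: (1,8), (2,7), (3,6), (4,5), (5,4), each with probability 1/40.
E[U | U + V = 9] = (1 + 2 + 3 + 4 + 5) / 5 = 3.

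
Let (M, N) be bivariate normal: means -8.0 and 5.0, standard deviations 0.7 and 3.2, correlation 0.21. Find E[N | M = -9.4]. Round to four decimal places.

3.6560

The regression of N on M has slope ρ·σ_N/σ_M and passes through (μ_M, μ_N).
E[N | M=-9.4] = 5.0 + (0.21)·(3.2/0.7)·(-9.4 − (-8.0)) = 5.0 + (0.96)·(-1.4) = 3.6560.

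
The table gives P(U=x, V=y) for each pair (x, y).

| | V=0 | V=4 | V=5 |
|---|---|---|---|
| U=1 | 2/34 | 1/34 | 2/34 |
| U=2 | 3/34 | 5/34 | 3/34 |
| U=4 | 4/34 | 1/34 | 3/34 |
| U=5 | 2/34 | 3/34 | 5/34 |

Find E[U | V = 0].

P(V = 0) = 11/34.
Σ U·P over the event = 1·(2/34) + 2·(3/34) + 4·(4/34) + 5·(2/34) = 1.
E[U | V = 0] = (1) / (11/34) = 34/11.

34/11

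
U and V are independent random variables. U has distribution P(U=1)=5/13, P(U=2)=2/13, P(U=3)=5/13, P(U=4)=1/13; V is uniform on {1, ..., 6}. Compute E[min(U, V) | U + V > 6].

P(U + V > 6) = 14/39.
Summing min(U,V)·P(x,y) over outcomes with U + V > 6 gives 73/78.
E[min(U, V) | U + V > 6] = (73/78) / (14/39) = 73/28.

73/28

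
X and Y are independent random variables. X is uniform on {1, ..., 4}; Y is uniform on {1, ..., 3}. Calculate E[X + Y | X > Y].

Outcomes with X > Y: (2,1), (3,1), (3,2), (4,1), (4,2), (4,3), each with probability 1/12.
E[X + Y | X > Y] = (3 + 4 + 5 + 5 + 6 + 7) / 6 = 5.

5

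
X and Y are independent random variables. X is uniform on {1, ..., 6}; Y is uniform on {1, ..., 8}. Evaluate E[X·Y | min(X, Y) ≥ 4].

P(min(X, Y) ≥ 4) = 5/16.
Summing XY·P(x,y) over outcomes with min(X, Y) ≥ 4 gives 75/8.
E[X·Y | min(X, Y) ≥ 4] = (75/8) / (5/16) = 30.

30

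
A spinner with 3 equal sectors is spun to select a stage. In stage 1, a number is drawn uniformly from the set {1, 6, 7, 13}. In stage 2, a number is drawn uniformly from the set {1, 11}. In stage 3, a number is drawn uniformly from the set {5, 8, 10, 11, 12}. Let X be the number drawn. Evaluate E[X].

E[X | stage 1] = (1+6+7+13)/4 = 27/4.
E[X | stage 2] = (1+11)/2 = 6.
E[X | stage 3] = (5+8+10+11+12)/5 = 46/5.
By the law of total expectation,
E[X] = (1/3)·(27/4) + (1/3)·(6) + (1/3)·(46/5) = 439/60.

439/60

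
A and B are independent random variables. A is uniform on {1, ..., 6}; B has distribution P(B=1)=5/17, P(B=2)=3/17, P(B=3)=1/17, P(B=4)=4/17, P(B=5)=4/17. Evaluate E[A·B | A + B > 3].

1029/89

P(A + B > 3) = 89/102.
Summing AB·P(x,y) over outcomes with A + B > 3 gives 343/34.
E[A·B | A + B > 3] = (343/34) / (89/102) = 1029/89.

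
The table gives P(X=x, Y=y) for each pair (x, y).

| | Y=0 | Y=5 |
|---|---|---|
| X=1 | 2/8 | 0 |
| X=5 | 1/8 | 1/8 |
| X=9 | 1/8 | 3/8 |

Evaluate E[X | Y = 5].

8

P(Y = 5) = 1/2.
Σ X·P over the event = 5·(1/8) + 9·(3/8) = 4.
E[X | Y = 5] = (4) / (1/2) = 8.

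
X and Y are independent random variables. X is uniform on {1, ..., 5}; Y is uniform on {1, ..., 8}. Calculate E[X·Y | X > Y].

17/2

Outcomes with X > Y: (2,1), (3,1), (3,2), (4,1), (4,2), (4,3), (5,1), (5,2), (5,3), (5,4), each with probability 1/40.
E[X·Y | X > Y] = (2 + 3 + 6 + 4 + 8 + 12 + 5 + 10 + 15 + 20) / 10 = 17/2.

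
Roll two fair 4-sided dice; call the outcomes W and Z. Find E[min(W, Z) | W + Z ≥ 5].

Outcomes with W + Z ≥ 5: (1,4), (2,3), (2,4), (3,2), (3,3), (3,4), (4,1), (4,2), (4,3), (4,4), each with probability 1/16.
E[min(W, Z) | W + Z ≥ 5] = (1 + 2 + 2 + 2 + 3 + 3 + 1 + 2 + 3 + 4) / 10 = 23/10.

23/10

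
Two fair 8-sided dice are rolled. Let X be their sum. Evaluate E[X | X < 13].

218/27

P(X < 13) = 27/32.
E[X | X < 13] = (109/16) / (27/32) = 218/27.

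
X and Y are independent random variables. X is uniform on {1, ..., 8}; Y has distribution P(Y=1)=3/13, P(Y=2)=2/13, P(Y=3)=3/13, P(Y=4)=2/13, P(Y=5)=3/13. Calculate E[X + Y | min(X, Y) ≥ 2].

P(min(X, Y) ≥ 2) = 35/52.
Summing (X+Y)·P(x,y) over outcomes with min(X, Y) ≥ 2 gives 301/52.
E[X + Y | min(X, Y) ≥ 2] = (301/52) / (35/52) = 43/5.

43/5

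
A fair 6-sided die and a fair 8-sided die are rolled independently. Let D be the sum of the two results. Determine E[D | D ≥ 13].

40/3

P(D ≥ 13) = 1/16.
Σ over the event: 13·1/24 + 14·1/48 = 5/6.
E[D | D ≥ 13] = (5/6) / (1/16) = 40/3.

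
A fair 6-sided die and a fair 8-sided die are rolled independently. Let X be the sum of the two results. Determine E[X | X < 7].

14/3

P(X < 7) = 5/16.
Σ over the event: 2·1/48 + 3·1/24 + 4·1/16 + 5·1/12 + 6·5/48 = 35/24.
E[X | X < 7] = (35/24) / (5/16) = 14/3.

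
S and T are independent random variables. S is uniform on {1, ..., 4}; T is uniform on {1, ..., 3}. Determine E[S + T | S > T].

5

Outcomes with S > T: (2,1), (3,1), (3,2), (4,1), (4,2), (4,3), each with probability 1/12.
E[S + T | S > T] = (3 + 4 + 5 + 5 + 6 + 7) / 6 = 5.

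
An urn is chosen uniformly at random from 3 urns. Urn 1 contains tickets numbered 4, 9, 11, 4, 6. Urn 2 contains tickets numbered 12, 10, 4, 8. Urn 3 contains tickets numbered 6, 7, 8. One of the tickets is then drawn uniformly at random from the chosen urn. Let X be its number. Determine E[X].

223/30

E[X | urn 1] = (4+9+11+4+6)/5 = 34/5.
E[X | urn 2] = (12+10+4+8)/4 = 17/2.
E[X | urn 3] = (6+7+8)/3 = 7.
By the law of total expectation,
E[X] = (1/3)·(34/5) + (1/3)·(17/2) + (1/3)·(7) = 223/30.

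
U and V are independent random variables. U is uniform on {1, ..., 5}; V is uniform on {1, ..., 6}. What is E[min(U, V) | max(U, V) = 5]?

P(max(U, V) = 5) = 3/10.
Summing min(U,V)·P(x,y) over outcomes with max(U, V) = 5 gives 5/6.
E[min(U, V) | max(U, V) = 5] = (5/6) / (3/10) = 25/9.

25/9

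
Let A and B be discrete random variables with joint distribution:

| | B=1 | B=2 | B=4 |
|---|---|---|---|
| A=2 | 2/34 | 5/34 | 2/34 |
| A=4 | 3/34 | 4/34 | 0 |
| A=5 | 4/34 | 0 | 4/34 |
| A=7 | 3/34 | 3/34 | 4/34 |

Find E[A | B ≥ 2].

9/2

P(B ≥ 2) = 11/17.
Σ A·P over the event = 2·(5/34) + 2·(2/34) + 4·(4/34) + 5·(4/34) + 7·(3/34) + 7·(4/34) = 99/34.
E[A | B ≥ 2] = (99/34) / (11/17) = 9/2.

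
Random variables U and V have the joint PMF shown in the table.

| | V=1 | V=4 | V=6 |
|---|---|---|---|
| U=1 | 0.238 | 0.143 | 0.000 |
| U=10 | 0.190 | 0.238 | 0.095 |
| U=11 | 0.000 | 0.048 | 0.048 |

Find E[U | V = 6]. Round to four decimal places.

10.3357

P(V = 6) = 0.143.
Summing U·P(U=x,V=y) over the conditioning event gives 1.478.
E[U | V = 6] = (1.478) / (0.143) = 10.3357.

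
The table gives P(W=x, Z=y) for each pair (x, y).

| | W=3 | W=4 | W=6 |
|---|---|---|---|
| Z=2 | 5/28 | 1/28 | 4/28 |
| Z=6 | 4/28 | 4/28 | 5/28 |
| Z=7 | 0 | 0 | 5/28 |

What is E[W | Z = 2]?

43/10

P(Z = 2) = 5/14.
Σ W·P over the event = 3·(5/28) + 4·(1/28) + 6·(4/28) = 43/28.
E[W | Z = 2] = (43/28) / (5/14) = 43/10.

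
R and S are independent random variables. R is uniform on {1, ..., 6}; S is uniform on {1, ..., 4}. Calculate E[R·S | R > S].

P(R > S) = 7/12.
Summing RS·P(x,y) over outcomes with R > S gives 145/24.
E[R·S | R > S] = (145/24) / (7/12) = 145/14.

145/14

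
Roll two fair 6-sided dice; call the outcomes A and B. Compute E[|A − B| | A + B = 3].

1

Outcomes with A + B = 3: (1,2), (2,1), each with probability 1/36.
E[|A − B| | A + B = 3] = (1 + 1) / 2 = 1.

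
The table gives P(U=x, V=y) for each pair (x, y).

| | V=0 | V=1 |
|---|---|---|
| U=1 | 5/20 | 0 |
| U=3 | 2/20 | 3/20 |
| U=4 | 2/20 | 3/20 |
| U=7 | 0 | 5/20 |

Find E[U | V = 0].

19/9

P(V = 0) = 9/20.
Summing U·P(U=x,V=y) over the conditioning event gives 19/20.
E[U | V = 0] = (19/20) / (9/20) = 19/9.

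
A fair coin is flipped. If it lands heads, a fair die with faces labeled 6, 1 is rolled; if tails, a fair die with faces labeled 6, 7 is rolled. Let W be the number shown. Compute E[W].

5

E[W | heads] = (6+1)/2 = 7/2.
E[W | tails] = (6+7)/2 = 13/2.
E[W] = (1/2)·(7/2) + (1/2)·(13/2) = 5.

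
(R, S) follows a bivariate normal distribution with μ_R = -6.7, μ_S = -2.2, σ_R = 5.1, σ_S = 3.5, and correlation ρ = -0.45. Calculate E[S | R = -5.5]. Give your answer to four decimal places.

-2.5706

For a bivariate normal, E[S | R=x] = μ_S + ρ·(σ_S/σ_R)·(x − μ_R).
E[S | R=-5.5] = -2.2 + (-0.45)·(3.5/5.1)·(-5.5 − (-6.7)) = -2.2 + (-0.30882)·(1.2) = -2.5706.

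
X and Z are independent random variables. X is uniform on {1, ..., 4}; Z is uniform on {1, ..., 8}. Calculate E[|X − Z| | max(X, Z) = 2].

2/3

Outcomes with max(X, Z) = 2: (1,2), (2,1), (2,2), each with probability 1/32.
E[|X − Z| | max(X, Z) = 2] = (1 + 1 + 0) / 3 = 2/3.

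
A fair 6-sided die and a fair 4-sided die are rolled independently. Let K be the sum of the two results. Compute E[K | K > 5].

P(K > 5) = 7/12.
Σ over the event: 6·1/6 + 7·1/6 + 8·1/8 + 9·1/12 + 10·1/24 = 13/3.
E[K | K > 5] = (13/3) / (7/12) = 52/7.

52/7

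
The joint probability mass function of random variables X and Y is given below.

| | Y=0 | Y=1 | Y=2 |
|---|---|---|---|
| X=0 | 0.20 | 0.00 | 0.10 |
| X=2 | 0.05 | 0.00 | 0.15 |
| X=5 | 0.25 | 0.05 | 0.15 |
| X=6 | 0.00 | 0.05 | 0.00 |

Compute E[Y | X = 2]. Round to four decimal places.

1.5000

P(X = 2) = 0.20.
Σ Y·P over the event = 0·(0.05) + 2·(0.15) = 0.30.
E[Y | X = 2] = (0.30) / (0.20) = 1.5000.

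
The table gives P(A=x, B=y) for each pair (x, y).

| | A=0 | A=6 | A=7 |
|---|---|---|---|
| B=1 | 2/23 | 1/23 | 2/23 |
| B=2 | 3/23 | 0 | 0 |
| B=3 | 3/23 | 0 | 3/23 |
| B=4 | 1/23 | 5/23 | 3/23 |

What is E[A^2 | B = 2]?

0

P(B = 2) = 3/23.
Σ A^2·P over the event = 0·(3/23) = 0.
E[A^2 | B = 2] = (0) / (3/23) = 0.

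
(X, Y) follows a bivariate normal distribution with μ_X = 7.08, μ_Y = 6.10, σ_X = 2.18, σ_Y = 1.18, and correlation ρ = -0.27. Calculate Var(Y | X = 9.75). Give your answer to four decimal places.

The conditional variance in a bivariate normal is σ_Y²(1 − ρ²), independent of x.
Var(Y | X=9.75) = (1.18)²·(1 − (-0.27)²) = 1.3924·0.9271 = 1.2909.

1.2909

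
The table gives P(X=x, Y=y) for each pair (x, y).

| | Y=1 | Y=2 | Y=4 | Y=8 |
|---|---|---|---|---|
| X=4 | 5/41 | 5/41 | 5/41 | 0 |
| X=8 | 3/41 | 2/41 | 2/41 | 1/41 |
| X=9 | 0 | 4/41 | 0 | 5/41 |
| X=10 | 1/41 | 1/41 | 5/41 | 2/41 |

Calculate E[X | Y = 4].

P(Y = 4) = 12/41.
Σ X·P over the event = 4·(5/41) + 8·(2/41) + 10·(5/41) = 86/41.
E[X | Y = 4] = (86/41) / (12/41) = 43/6.

43/6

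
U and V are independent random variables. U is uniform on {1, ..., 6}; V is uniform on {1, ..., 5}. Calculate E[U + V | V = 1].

Outcomes with V = 1: (1,1), (2,1), (3,1), (4,1), (5,1), (6,1), each with probability 1/30.
E[U + V | V = 1] = (2 + 3 + 4 + 5 + 6 + 7) / 6 = 9/2.

9/2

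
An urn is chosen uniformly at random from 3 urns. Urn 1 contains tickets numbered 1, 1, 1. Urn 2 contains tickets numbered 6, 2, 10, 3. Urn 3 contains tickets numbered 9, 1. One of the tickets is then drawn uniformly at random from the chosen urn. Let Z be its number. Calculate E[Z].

E[Z | urn 1] = (1+1+1)/3 = 1.
E[Z | urn 2] = (6+2+10+3)/4 = 21/4.
E[Z | urn 3] = (9+1)/2 = 5.
E[Z] = (1/3)·(1) + (1/3)·(21/4) + (1/3)·(5) = 15/4.

15/4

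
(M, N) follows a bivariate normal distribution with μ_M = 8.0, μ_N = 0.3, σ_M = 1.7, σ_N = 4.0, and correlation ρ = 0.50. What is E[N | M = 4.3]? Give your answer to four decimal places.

E[N | M=x] = μ_N + ρ(σ_N/σ_M)(x − μ_M) for jointly normal variables.
E[N | M=4.3] = 0.3 + (0.50)·(4.0/1.7)·(4.3 − (8.0)) = 0.3 + (1.17647)·(-3.7) = -4.0529.

-4.0529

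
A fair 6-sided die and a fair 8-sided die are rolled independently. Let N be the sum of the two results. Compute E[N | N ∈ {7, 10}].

92/11

P(N ∈ {7, 10}) = 11/48.
Σ over the event: 7·1/8 + 10·5/48 = 23/12.
E[N | N ∈ {7, 10}] = (23/12) / (11/48) = 92/11.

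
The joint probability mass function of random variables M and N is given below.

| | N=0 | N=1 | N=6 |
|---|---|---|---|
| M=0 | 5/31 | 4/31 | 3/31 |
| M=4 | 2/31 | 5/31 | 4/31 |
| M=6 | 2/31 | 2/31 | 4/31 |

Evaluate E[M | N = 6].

P(N = 6) = 11/31.
Σ M·P over the event = 0·(3/31) + 4·(4/31) + 6·(4/31) = 40/31.
E[M | N = 6] = (40/31) / (11/31) = 40/11.

40/11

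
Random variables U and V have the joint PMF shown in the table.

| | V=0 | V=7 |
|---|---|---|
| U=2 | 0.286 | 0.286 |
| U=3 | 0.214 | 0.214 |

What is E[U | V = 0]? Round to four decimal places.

2.4280

P(V = 0) = 0.500.
Σ U·P over the event = 2·(0.286) + 3·(0.214) = 1.214.
E[U | V = 0] = (1.214) / (0.500) = 2.4280.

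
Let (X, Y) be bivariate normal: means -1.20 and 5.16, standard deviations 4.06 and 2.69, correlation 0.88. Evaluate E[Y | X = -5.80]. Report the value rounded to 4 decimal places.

The regression of Y on X has slope ρ·σ_Y/σ_X and passes through (μ_X, μ_Y).
E[Y | X=-5.80] = 5.16 + (0.88)·(2.69/4.06)·(-5.80 − (-1.20)) = 5.16 + (0.58305)·(-4.6) = 2.4780.

2.4780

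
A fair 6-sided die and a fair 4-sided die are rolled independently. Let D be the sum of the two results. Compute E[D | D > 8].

P(D > 8) = 1/8.
Σ over the event: 9·1/12 + 10·1/24 = 7/6.
E[D | D > 8] = (7/6) / (1/8) = 28/3.

28/3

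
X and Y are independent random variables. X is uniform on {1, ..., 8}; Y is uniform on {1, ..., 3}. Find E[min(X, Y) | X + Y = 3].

1

Outcomes with X + Y = 3: (1,2), (2,1), each with probability 1/24.
E[min(X, Y) | X + Y = 3] = (1 + 1) / 2 = 1.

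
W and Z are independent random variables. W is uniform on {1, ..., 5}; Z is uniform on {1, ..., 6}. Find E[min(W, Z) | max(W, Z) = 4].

16/7

P(max(W, Z) = 4) = 7/30.
Summing min(W,Z)·P(x,y) over outcomes with max(W, Z) = 4 gives 8/15.
E[min(W, Z) | max(W, Z) = 4] = (8/15) / (7/30) = 16/7.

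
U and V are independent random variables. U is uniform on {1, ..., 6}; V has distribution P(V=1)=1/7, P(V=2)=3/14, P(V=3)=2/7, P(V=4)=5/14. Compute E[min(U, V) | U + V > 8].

P(U + V > 8) = 1/6.
Summing min(U,V)·P(x,y) over outcomes with U + V > 8 gives 13/21.
E[min(U, V) | U + V > 8] = (13/21) / (1/6) = 26/7.

26/7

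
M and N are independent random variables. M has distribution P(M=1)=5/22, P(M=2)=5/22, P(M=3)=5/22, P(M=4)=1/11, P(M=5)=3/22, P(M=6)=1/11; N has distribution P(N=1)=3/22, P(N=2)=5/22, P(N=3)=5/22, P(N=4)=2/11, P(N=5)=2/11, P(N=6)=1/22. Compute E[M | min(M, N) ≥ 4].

5

P(min(M, N) ≥ 4) = 63/484.
Summing M·P(x,y) over outcomes with min(M, N) ≥ 4 gives 315/484.
E[M | min(M, N) ≥ 4] = (315/484) / (63/484) = 5.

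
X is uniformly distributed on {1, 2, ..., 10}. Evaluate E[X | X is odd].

Given X is odd, X is equally likely to be any of {1, 3, 5, 7, 9}.
E[X | X is odd] = (1 + 3 + 5 + 7 + 9) / 5 = 5.

5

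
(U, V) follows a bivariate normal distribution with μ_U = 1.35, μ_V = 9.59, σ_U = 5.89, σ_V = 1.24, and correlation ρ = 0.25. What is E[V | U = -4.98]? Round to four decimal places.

The regression of V on U has slope ρ·σ_V/σ_U and passes through (μ_U, μ_V).
E[V | U=-4.98] = 9.59 + (0.25)·(1.24/5.89)·(-4.98 − (1.35)) = 9.59 + (0.052632)·(-6.33) = 9.2568.

9.2568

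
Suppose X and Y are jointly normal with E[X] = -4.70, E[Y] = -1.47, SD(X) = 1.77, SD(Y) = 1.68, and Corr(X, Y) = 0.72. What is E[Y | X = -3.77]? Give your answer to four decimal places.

-0.8344

For a bivariate normal, E[Y | X=x] = μ_Y + ρ·(σ_Y/σ_X)·(x − μ_X).
E[Y | X=-3.77] = -1.47 + (0.72)·(1.68/1.77)·(-3.77 − (-4.70)) = -1.47 + (0.68339)·(0.93) = -0.8344.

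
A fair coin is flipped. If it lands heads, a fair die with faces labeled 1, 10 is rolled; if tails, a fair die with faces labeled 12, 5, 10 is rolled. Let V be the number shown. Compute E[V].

29/4

E[V | heads] = (1+10)/2 = 11/2.
E[V | tails] = (12+5+10)/3 = 9.
E[V] = (1/2)·(11/2) + (1/2)·(9) = 29/4.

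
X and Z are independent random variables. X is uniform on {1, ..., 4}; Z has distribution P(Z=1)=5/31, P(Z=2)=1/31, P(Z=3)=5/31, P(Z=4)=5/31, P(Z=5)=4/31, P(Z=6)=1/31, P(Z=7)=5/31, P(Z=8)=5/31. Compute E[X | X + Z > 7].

157/56

P(X + Z > 7) = 14/31.
Summing X·P(x,y) over outcomes with X + Z > 7 gives 157/124.
E[X | X + Z > 7] = (157/124) / (14/31) = 157/56.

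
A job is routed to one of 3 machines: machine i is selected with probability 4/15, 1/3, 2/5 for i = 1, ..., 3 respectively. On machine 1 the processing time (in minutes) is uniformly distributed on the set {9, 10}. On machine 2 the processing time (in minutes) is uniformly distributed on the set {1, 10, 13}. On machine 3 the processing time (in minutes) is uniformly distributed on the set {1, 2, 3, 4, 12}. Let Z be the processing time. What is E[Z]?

174/25

E[Z | machine 1] = (9+10)/2 = 19/2.
E[Z | machine 2] = (1+10+13)/3 = 8.
E[Z | machine 3] = (1+2+3+4+12)/5 = 22/5.
By the law of total expectation,
E[Z] = (4/15)·(19/2) + (1/3)·(8) + (2/5)·(22/5) = 174/25.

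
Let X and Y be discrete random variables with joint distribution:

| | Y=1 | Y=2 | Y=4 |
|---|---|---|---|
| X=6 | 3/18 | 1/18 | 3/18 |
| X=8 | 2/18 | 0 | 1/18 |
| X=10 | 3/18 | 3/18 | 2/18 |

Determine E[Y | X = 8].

P(X = 8) = 1/6.
Σ Y·P over the event = 1·(2/18) + 4·(1/18) = 1/3.
E[Y | X = 8] = (1/3) / (1/6) = 2.

2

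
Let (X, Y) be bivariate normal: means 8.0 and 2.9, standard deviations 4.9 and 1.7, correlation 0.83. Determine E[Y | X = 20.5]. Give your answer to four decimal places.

For a bivariate normal, E[Y | X=x] = μ_Y + ρ·(σ_Y/σ_X)·(x − μ_X).
E[Y | X=20.5] = 2.9 + (0.83)·(1.7/4.9)·(20.5 − (8.0)) = 2.9 + (0.28796)·(12.5) = 6.4995.

6.4995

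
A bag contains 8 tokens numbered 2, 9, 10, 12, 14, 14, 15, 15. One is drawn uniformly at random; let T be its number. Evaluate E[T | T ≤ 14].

61/6

P(T ≤ 14) = 3/4.
Σ over the event: 2·1/8 + 9·1/8 + 10·1/8 + 12·1/8 + 14·1/4 = 61/8.
E[T | T ≤ 14] = (61/8) / (3/4) = 61/6.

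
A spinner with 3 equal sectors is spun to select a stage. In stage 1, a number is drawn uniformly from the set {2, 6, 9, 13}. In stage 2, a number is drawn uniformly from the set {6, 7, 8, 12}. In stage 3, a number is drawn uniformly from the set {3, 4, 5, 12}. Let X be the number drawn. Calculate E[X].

29/4

E[X | stage 1] = (2+6+9+13)/4 = 15/2.
E[X | stage 2] = (6+7+8+12)/4 = 33/4.
E[X | stage 3] = (3+4+5+12)/4 = 6.
E[X] = (1/3)·(15/2) + (1/3)·(33/4) + (1/3)·(6) = 29/4.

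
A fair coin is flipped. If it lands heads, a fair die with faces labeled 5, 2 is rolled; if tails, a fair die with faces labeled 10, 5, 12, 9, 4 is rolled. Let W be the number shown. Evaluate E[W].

23/4

E[W | heads] = (5+2)/2 = 7/2.
E[W | tails] = (10+5+12+9+4)/5 = 8.
By the law of total expectation,
E[W] = (1/2)·(7/2) + (1/2)·(8) = 23/4.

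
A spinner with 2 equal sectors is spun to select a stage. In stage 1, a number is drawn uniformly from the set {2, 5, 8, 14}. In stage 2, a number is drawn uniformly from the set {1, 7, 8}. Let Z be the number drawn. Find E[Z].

151/24

E[Z | stage 1] = (2+5+8+14)/4 = 29/4.
E[Z | stage 2] = (1+7+8)/3 = 16/3.
By the law of total expectation,
E[Z] = (1/2)·(29/4) + (1/2)·(16/3) = 151/24.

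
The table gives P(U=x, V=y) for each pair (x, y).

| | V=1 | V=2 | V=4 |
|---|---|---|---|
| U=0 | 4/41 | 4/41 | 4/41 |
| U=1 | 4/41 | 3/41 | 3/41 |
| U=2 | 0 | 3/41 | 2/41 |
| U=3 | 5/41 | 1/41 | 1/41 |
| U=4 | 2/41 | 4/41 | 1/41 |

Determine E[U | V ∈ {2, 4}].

P(V ∈ {2, 4}) = 26/41.
Summing U·P(U=x,V=y) over the conditioning event gives 42/41.
E[U | V ∈ {2, 4}] = (42/41) / (26/41) = 21/13.

21/13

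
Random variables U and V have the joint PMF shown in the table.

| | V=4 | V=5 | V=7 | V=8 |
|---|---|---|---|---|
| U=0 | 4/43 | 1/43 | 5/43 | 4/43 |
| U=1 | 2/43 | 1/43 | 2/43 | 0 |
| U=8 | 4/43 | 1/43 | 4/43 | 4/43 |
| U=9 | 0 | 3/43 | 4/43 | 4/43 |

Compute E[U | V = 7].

P(V = 7) = 15/43.
Σ U·P over the event = 0·(5/43) + 1·(2/43) + 8·(4/43) + 9·(4/43) = 70/43.
E[U | V = 7] = (70/43) / (15/43) = 14/3.

14/3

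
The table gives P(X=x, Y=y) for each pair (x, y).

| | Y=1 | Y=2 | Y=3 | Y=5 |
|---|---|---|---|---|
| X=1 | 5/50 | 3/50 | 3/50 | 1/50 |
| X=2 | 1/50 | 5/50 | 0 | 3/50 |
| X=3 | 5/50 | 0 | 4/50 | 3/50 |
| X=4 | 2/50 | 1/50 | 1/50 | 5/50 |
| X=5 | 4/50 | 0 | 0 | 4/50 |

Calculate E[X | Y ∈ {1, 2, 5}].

41/14

P(Y ∈ {1, 2, 5}) = 21/25.
Summing X·P(X=x,Y=y) over the conditioning event gives 123/50.
E[X | Y ∈ {1, 2, 5}] = (123/50) / (21/25) = 41/14.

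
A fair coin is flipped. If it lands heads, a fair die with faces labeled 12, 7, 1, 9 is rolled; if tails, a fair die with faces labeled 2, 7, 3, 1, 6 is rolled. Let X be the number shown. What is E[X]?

E[X | heads] = (12+7+1+9)/4 = 29/4.
E[X | tails] = (2+7+3+1+6)/5 = 19/5.
By the law of total expectation,
E[X] = (1/2)·(29/4) + (1/2)·(19/5) = 221/40.

221/40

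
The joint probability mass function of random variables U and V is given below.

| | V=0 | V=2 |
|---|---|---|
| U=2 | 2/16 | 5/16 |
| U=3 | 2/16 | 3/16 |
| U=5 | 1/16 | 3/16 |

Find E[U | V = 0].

3

P(V = 0) = 5/16.
Σ U·P over the event = 2·(2/16) + 3·(2/16) + 5·(1/16) = 15/16.
E[U | V = 0] = (15/16) / (5/16) = 3.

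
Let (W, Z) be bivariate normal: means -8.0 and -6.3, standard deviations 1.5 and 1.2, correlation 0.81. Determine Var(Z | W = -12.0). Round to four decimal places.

For a bivariate normal, Var(Z | W=x) = σ_Z²(1 − ρ²).
Var(Z | W=-12.0) = (1.2)²·(1 − (0.81)²) = 1.44·0.3439 = 0.4952.

0.4952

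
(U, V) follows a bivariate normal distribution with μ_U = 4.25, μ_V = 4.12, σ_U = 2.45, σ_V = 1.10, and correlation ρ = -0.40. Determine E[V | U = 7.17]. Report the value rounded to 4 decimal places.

3.5956

E[V | U=x] = μ_V + ρ(σ_V/σ_U)(x − μ_U) for jointly normal variables.
E[V | U=7.17] = 4.12 + (-0.40)·(1.10/2.45)·(7.17 − (4.25)) = 4.12 + (-0.17959)·(2.92) = 3.5956.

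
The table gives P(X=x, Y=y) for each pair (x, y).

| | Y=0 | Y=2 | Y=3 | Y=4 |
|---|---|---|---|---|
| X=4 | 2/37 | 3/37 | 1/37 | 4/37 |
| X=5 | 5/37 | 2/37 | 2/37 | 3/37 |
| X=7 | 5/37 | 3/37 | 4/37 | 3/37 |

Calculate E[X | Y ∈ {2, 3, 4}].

137/25

P(Y ∈ {2, 3, 4}) = 25/37.
Summing X·P(X=x,Y=y) over the conditioning event gives 137/37.
E[X | Y ∈ {2, 3, 4}] = (137/37) / (25/37) = 137/25.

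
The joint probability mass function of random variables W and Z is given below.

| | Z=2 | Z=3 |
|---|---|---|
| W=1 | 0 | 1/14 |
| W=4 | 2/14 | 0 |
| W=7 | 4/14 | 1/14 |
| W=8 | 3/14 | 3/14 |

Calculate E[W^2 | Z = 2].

140/3

P(Z = 2) = 9/14.
Σ W^2·P over the event = 16·(2/14) + 49·(4/14) + 64·(3/14) = 30.
E[W^2 | Z = 2] = (30) / (9/14) = 140/3.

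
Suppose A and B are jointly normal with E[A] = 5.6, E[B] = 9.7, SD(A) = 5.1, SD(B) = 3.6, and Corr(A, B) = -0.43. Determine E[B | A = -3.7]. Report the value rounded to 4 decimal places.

12.5228

For a bivariate normal, E[B | A=x] = μ_B + ρ·(σ_B/σ_A)·(x − μ_A).
E[B | A=-3.7] = 9.7 + (-0.43)·(3.6/5.1)·(-3.7 − (5.6)) = 9.7 + (-0.30353)·(-9.3) = 12.5228.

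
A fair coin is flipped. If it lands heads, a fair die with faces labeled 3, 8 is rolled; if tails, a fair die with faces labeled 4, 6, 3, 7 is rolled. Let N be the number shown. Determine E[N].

21/4

E[N | heads] = (3+8)/2 = 11/2.
E[N | tails] = (4+6+3+7)/4 = 5.
E[N] = (1/2)·(11/2) + (1/2)·(5) = 21/4.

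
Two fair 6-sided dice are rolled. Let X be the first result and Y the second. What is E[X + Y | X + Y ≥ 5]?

P(X + Y ≥ 5) = 5/6.
Summing (X+Y)·P(x,y) over outcomes with X + Y ≥ 5 gives 58/9.
E[X + Y | X + Y ≥ 5] = (58/9) / (5/6) = 116/15.

116/15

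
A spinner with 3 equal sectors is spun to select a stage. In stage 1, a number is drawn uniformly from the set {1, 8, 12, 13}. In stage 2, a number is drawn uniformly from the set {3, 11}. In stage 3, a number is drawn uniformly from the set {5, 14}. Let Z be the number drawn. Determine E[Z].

25/3

E[Z | stage 1] = (1+8+12+13)/4 = 17/2.
E[Z | stage 2] = (3+11)/2 = 7.
E[Z | stage 3] = (5+14)/2 = 19/2.
By the law of total expectation,
E[Z] = (1/3)·(17/2) + (1/3)·(7) + (1/3)·(19/2) = 25/3.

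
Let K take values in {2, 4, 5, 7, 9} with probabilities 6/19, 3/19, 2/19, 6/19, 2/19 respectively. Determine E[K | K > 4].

P(K > 4) = 10/19.
Σ over the event: 5·2/19 + 7·6/19 + 9·2/19 = 70/19.
E[K | K > 4] = (70/19) / (10/19) = 7.

7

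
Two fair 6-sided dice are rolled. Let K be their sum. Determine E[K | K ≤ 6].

P(K ≤ 6) = 5/12.
Σ over the event: 2·1/36 + 3·1/18 + 4·1/12 + 5·1/9 + 6·5/36 = 35/18.
E[K | K ≤ 6] = (35/18) / (5/12) = 14/3.

14/3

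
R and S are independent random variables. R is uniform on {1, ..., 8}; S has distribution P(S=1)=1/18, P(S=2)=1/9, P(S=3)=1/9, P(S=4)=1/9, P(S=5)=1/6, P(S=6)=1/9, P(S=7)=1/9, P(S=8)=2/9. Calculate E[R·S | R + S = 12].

P(R + S = 12) = 13/144.
Summing RS·P(x,y) over outcomes with R + S = 12 gives 439/144.
E[R·S | R + S = 12] = (439/144) / (13/144) = 439/13.

439/13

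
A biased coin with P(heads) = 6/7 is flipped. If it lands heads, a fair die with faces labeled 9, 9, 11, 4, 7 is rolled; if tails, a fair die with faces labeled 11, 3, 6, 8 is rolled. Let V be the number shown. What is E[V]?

55/7

E[V | heads] = (9+9+11+4+7)/5 = 8.
E[V | tails] = (11+3+6+8)/4 = 7.
E[V] = (6/7)·(8) + (1/7)·(7) = 55/7.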